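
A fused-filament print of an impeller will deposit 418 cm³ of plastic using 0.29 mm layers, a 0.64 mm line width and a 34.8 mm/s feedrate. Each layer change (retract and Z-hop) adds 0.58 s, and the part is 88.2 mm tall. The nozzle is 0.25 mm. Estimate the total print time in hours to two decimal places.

Extrusion cross-section = 0.29 × 0.64, so 0.1856 mm².
Path length: 418000 mm³ / 0.1856 mm² → 2252155.2 mm.
Time extruding: 2252155.2 / 34.8 → 64717.1 s.
Layer count = ceil(88.2 / 0.29) = 305.
Layer-change overhead = 305 × 0.58, so 176.9 s.
Altogether 64717.1 + 176.9 = 64894 s, i.e. 18.03 hours.

18.03 hours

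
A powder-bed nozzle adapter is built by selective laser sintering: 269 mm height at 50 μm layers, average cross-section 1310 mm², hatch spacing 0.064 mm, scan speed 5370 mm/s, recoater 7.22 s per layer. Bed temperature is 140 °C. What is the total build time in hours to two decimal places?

Layer count = ceil(269 / 0.05) = 5380.
Scan path per layer = 1310 / 0.064, so 20468.8 mm.
Per-layer scan time = 20468.8 / 5370, so 3.8117 s.
Time per layer = 3.8117 + 7.22 = 11.0317 s.
Build time = 5380 × 11.0317 = 59350.546 s = 16.49 hours.

16.49 hours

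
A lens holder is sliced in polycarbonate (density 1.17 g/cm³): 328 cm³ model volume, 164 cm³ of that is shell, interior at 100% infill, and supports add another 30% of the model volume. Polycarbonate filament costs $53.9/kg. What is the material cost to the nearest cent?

Interior volume = 328 − 164 = 164 cm³.
Infill volume = 1.00 × 164 = 164 cm³.
Support: 0.30 × 328 → 98.4 cm³.
Total printed volume = 164 + 164 + 98.4, so 426.4 cm³.
Mass: 426.4 × 1.17 → 498.888 g.
At $53.9/kg: 498.888/1000 × 53.9 = $26.89.

$26.89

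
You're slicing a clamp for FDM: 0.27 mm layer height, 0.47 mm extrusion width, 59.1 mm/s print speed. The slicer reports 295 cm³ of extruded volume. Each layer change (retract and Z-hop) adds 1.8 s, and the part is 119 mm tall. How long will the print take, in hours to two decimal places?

11.15 hours

Extrusion cross-section: 0.27 × 0.47 → 0.1269 mm².
Toolpath length = 295 cm³ / 0.1269 mm² = 295000 / 0.1269 = 2324665.1 mm.
Extrusion time = 2324665.1 / 59.1, so 39334.4 s.
Layer count = ceil(119 / 0.27) = 441.
Z-hop total = 441 × 1.8 = 793.8 s.
Total = 39334.4 + 793.8 = 40128.2 s = 11.15 hours.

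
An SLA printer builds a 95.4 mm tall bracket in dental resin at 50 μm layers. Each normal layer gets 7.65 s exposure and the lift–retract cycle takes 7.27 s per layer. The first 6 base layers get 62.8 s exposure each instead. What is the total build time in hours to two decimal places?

Layer count = ceil(95.4 / 0.05) = 1908.
Bottom layers = 6 × (62.8 + 7.27) = 420.42 s.
Normal layers = 1902 × (7.65 + 7.27) = 28377.84 s.
Sum: 420.42 + 28377.84 = 28798.26 s → 8.00 hours.

8.00 hours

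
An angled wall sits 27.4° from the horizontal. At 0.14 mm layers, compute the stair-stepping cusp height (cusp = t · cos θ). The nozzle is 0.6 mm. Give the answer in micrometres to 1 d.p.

h_c = t·cos θ = 0.14 × 0.8878 = 0.124292 mm (124.3 μm).

124.3 μm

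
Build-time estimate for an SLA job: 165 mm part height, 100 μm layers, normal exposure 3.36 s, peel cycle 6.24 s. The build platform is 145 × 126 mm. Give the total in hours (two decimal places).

4.40 hours

Layers = ⌈165/0.1⌉ = 1650.
Per-layer time = 3.36 + 6.24 = 9.6 s.
Build time: 1650 × 9.6 s = 15840 s, i.e. 4.40 hours.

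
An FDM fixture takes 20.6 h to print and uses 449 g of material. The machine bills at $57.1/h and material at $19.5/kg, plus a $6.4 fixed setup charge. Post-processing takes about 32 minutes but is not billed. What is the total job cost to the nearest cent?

$1191.42

Machine-time cost: 57.1 × 20.6 → $1176.26.
Material charge = 19.5 × 449/1000 = $8.7555.
Adding setup: 1176.26 + 8.7555 + 6.4 → 1191.4155 ≈ $1191.42.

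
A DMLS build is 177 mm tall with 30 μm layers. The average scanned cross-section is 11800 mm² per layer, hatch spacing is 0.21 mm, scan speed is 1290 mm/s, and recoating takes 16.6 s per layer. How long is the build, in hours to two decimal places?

Layers = ⌈177/0.03⌉ = 5900.
Per-layer scan distance = 11800 / 0.21 = 56190.5 mm.
Laser time per layer: 56190.5 / 1290 → 43.5585 s.
Per-layer time: 43.5585 + 16.6 → 60.1585 s.
Total: 5900 × 60.1585 s = 354935.15 s → 98.59 hours.

98.59 hours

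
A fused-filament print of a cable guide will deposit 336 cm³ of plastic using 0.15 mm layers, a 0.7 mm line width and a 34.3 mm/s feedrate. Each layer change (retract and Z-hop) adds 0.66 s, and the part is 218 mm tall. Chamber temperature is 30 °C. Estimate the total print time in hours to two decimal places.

Extrusion cross-section = 0.15 × 0.7, so 0.105 mm².
Toolpath length = 336 cm³ / 0.105 mm² = 336000 / 0.105 = 3200000 mm.
Print-move time = 3200000 / 34.3 = 93294.5 s.
Number of layers: 218 / 0.15 → 1454 (rounded up).
Z-hop total = 1454 × 0.66, so 959.64 s.
Altogether 93294.5 + 959.64 = 94254.14 s, i.e. 26.18 hours.

26.18 hours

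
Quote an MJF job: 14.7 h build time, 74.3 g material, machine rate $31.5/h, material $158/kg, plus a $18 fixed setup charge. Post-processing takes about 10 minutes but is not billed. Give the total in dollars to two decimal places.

Time charge = 31.5 × 14.7 = $463.05.
Feedstock cost = 158 × 74.3/1000, so $11.7394.
Total = 463.05 + 11.7394 + 18 = 492.7894 ≈ $492.79.

$492.79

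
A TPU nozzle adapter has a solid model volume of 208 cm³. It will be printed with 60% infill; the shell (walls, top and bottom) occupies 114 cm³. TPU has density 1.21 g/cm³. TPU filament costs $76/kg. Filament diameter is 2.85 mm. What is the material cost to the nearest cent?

$15.67

Volume inside the shell = 208 − 114, so 94 cm³.
Infill volume = 0.60 × 94 = 56.4 cm³.
Total extruded = 114 + 56.4, so 170.4 cm³.
Mass: 170.4 × 1.21 → 206.184 g.
At $76/kg: 206.184/1000 × 76 = $15.67.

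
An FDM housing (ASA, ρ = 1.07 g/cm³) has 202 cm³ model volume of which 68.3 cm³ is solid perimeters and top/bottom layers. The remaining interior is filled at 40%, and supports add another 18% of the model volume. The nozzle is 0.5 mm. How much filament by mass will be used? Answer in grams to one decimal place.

169.2 g

Infill region = 202 − 68.3, so 133.7 cm³.
Infill deposited = 0.40 × 133.7 = 53.48 cm³.
Support = 0.18 × 202 = 36.36 cm³.
Deposited volume = 68.3 + 53.48 + 36.36, so 158.14 cm³.
Mass: 158.14 × 1.07 → 169.2098 g.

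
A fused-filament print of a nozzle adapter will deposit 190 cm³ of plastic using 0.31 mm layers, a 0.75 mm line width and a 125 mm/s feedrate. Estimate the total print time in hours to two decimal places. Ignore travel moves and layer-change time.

1.82 hours

Line area: 0.31 × 0.75 → 0.2325 mm².
Toolpath length = 190 cm³ / 0.2325 mm² = 190000 / 0.2325 = 817204.3 mm.
Extrusion time = 817204.3 / 125 = 6537.6 s.
Converting: 6537.6 s = 1.82 hours.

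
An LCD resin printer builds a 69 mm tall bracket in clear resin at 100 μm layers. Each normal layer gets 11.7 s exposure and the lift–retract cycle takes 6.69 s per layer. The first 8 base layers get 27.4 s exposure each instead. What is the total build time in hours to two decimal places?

Layer count = ceil(69 / 0.1) = 690.
Bottom layers = 8 × (27.4 + 6.69), so 272.72 s.
Normal layers: 682 × (11.7 + 6.69) → 12541.98 s.
Sum: 272.72 + 12541.98 = 12814.7 s → 3.56 hours.

3.56 hours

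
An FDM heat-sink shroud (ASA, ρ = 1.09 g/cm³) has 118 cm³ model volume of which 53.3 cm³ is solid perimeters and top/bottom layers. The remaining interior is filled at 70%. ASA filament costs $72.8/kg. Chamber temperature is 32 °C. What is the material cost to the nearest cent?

$7.82

Interior volume = 118 − 53.3, so 64.7 cm³.
Infill deposited = 0.70 × 64.7, so 45.29 cm³.
Total printed volume: 53.3 + 45.29 → 98.59 cm³.
Mass: 98.59 × 1.09 → 107.4631 g.
Cost = 107.4631 g / 1000 × $72.8/kg = $7.82.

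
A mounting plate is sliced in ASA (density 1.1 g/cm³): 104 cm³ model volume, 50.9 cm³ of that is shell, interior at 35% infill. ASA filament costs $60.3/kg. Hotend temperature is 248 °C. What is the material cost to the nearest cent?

Interior volume = 104 − 50.9, so 53.1 cm³.
Infill deposited: 0.35 × 53.1 → 18.585 cm³.
Total extruded = 50.9 + 18.585 = 69.485 cm³.
Mass = 69.485 × 1.1, so 76.4335 g.
Cost = 76.4335 g / 1000 × $60.3/kg = $4.61.

$4.61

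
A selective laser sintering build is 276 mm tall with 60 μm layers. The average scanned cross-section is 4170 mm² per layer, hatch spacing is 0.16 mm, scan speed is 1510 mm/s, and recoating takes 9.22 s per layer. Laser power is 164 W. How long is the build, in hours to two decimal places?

Layers = ⌈276/0.06⌉ = 4600.
Per-layer scan distance: 4170 / 0.16 → 26062.5 mm.
Per-layer scan time = 26062.5 / 1510, so 17.2599 s.
Layer cycle: 17.2599 + 9.22 → 26.4799 s.
Build time = 4600 × 26.4799 = 121807.54 s = 33.84 hours.

33.84 hours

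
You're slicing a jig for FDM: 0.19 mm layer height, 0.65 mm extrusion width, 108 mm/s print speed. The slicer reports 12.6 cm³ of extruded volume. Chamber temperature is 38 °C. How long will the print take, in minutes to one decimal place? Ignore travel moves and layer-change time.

Line area = 0.19 × 0.65, so 0.1235 mm².
Path length: 12600 mm³ / 0.1235 mm² → 102024.3 mm.
Time extruding: 102024.3 / 108 → 944.7 s.
Converting: 944.7 s = 15.7 minutes.

15.7 minutes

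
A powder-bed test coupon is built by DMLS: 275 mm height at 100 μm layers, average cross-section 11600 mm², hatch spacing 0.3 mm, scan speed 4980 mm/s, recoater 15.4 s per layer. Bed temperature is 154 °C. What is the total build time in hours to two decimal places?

17.70 hours

Layer count = ceil(275 / 0.1) = 2750.
Per-layer scan distance = 11600 / 0.3 = 38666.7 mm.
Laser time per layer = 38666.7 / 4980, so 7.7644 s.
Layer cycle = 7.7644 + 15.4 = 23.1644 s.
Total: 2750 × 23.1644 s = 63702.1 s → 17.70 hours.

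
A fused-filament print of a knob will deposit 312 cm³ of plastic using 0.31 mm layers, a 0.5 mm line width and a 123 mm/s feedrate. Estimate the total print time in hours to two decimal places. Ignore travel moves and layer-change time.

4.55 hours

Extrusion cross-section: 0.31 × 0.5 → 0.155 mm².
Total extruded path = 312000/0.155 = 2012903.2 mm.
Extrusion time = 2012903.2 / 123 = 16365.1 s.
That's 16365.1 s → 4.55 hours.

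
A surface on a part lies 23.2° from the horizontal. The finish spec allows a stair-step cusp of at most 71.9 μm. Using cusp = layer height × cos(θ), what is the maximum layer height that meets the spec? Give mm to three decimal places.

Layer height = cusp / cos(23.2°) = 0.0719 / 0.9191 = 0.078 mm.

0.078 mm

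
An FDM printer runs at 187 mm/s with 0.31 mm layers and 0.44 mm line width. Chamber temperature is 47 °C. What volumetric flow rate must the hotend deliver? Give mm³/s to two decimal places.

25.51

A = 0.31 × 0.44, so 0.1364 mm².
Volumetric flow = 187 × 0.1364 = 25.51 mm³/s.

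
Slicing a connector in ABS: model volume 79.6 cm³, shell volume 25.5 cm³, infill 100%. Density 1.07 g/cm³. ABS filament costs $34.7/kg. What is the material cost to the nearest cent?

Volume inside the shell = 79.6 − 25.5 = 54.1 cm³.
Deposited infill = 1.00 × 54.1 = 54.1 cm³.
Total printed volume = 25.5 + 54.1 = 79.6 cm³.
Mass = 79.6 × 1.07 = 85.172 g.
Cost = 85.172 g / 1000 × $34.7/kg = $2.96.

$2.96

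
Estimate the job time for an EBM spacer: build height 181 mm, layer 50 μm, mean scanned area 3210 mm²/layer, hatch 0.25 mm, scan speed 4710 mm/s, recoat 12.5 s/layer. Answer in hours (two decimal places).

Number of layers: 181 / 0.05 → 3620 (rounded up).
Per-layer scan distance = 3210 / 0.25, so 12840 mm.
Beam time per layer = 12840 / 4710 = 2.7261 s.
Time per layer = 2.7261 + 12.5 = 15.2261 s.
Build time = 3620 × 15.2261 = 55118.482 s = 15.31 hours.

15.31 hours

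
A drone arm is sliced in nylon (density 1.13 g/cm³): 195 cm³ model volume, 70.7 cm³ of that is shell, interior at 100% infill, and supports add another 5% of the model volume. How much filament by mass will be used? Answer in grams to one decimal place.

231.4 g

Interior volume = 195 − 70.7, so 124.3 cm³.
Infill volume: 1.00 × 124.3 → 124.3 cm³.
Support = 0.05 × 195, so 9.75 cm³.
Deposited volume = 70.7 + 124.3 + 9.75, so 204.75 cm³.
Mass: 204.75 × 1.13 → 231.3675 g.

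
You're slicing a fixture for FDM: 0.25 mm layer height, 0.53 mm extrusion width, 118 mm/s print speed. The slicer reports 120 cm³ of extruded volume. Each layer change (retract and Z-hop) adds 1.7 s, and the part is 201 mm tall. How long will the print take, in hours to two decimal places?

2.51 hours

Extrusion cross-section = 0.25 × 0.53, so 0.1325 mm².
Toolpath length = 120 cm³ / 0.1325 mm² = 120000 / 0.1325 = 905660.4 mm.
Print-move time: 905660.4 / 118 → 7675.1 s.
Layer count = ceil(201 / 0.25) = 804.
Z-hop total = 804 × 1.7 = 1366.8 s.
Altogether 7675.1 + 1366.8 = 9041.9 s, i.e. 2.51 hours.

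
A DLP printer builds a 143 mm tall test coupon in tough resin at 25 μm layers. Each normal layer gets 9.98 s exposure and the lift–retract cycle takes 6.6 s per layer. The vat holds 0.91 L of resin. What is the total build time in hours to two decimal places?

26.34 hours

Layer count = ceil(143 / 0.025) = 5720.
Per-layer time = 9.98 + 6.6, so 16.58 s.
Build time: 5720 × 16.58 s = 94837.6 s, i.e. 26.34 hours.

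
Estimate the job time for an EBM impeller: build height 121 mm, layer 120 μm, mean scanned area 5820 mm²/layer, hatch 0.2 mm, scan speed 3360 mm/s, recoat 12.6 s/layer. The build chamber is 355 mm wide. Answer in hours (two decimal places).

Layer count = ceil(121 / 0.12) = 1009.
Per-layer scan distance = 5820 / 0.2 = 29100 mm.
Scan time per layer: 29100 / 3360 → 8.6607 s.
Layer cycle = 8.6607 + 12.6 = 21.2607 s.
Total: 1009 × 21.2607 s = 21452.0463 s → 5.96 hours.

5.96 hours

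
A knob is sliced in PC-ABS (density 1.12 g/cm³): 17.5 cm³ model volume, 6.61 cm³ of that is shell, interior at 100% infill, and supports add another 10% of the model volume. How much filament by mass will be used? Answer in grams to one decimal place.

Infill region = 17.5 − 6.61, so 10.89 cm³.
Infill deposited = 1.00 × 10.89, so 10.89 cm³.
Support = 0.10 × 17.5, so 1.75 cm³.
Total printed volume: 6.61 + 10.89 + 1.75 → 19.25 cm³.
Mass = 19.25 × 1.12 = 21.56 g.

21.6 g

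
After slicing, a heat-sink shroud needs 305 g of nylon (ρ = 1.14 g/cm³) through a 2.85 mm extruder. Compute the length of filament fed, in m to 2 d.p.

Extruded volume: 305/1.14 = 267.5439 cm³ (267543.9 mm³).
Filament cross-section = π × (2.85/2)² = 6.3794 mm².
L = V/A = 267543.9/6.3794 = 41938.72 mm → 41.94 m.

41.94 m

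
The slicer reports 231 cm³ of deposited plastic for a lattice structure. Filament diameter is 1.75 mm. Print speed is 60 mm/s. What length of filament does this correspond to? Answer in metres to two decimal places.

96.04 m

Filament cross-section = π × (1.75/2)² = 2.4053 mm².
L = 231000 mm³ / 2.4053 mm² = 96037.92 mm, i.e. 96.04 m.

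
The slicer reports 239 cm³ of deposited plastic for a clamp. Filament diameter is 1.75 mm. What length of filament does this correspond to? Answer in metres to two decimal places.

A = π r² = π × 0.875² = 2.4053 mm².
L = 239000 mm³ / 2.4053 mm² = 99363.9 mm, i.e. 99.36 m.

99.36 m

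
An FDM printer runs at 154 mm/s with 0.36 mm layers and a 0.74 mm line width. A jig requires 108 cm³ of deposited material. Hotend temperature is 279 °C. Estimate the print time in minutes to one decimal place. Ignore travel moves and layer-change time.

Line area = 0.36 × 0.74 = 0.2664 mm².
Toolpath length = 108 cm³ / 0.2664 mm² = 108000 / 0.2664 = 405405.4 mm.
Print-move time = 405405.4 / 154 = 2632.5 s.
In the requested units: 2632.5 s = 43.9 minutes.

43.9 minutes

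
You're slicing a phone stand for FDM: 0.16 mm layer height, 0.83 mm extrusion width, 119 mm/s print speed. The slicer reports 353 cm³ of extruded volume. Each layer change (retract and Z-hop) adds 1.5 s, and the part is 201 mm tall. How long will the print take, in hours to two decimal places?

6.73 hours

Bead cross-section = 0.16 × 0.83, so 0.1328 mm².
Toolpath length = 353 cm³ / 0.1328 mm² = 353000 / 0.1328 = 2658132.5 mm.
Extrusion time: 2658132.5 / 119 → 22337.2 s.
Number of layers: 201 / 0.16 → 1257 (rounded up).
Layer-change overhead = 1257 × 1.5, so 1885.5 s.
Altogether 22337.2 + 1885.5 = 24222.7 s, i.e. 6.73 hours.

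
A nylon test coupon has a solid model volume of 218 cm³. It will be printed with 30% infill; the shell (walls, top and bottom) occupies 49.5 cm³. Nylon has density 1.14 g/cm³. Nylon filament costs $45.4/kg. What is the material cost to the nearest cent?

Interior volume = 218 − 49.5 = 168.5 cm³.
Deposited infill: 0.30 × 168.5 → 50.55 cm³.
Deposited volume = 49.5 + 50.55, so 100.05 cm³.
Mass = 100.05 × 1.14 = 114.057 g.
At $45.4/kg: 114.057/1000 × 45.4 = $5.18.

$5.18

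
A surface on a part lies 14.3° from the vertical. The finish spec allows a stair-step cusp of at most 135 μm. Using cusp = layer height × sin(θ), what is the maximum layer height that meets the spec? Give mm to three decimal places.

sin(14.3°) = 0.2470; t_max = 0.135/0.2470 = 0.547 mm.

0.547 mm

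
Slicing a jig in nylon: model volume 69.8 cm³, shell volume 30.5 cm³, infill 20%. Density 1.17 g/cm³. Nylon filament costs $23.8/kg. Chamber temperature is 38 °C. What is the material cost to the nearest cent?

Interior volume: 69.8 − 30.5 → 39.3 cm³.
Deposited infill: 0.20 × 39.3 → 7.86 cm³.
Total extruded = 30.5 + 7.86, so 38.36 cm³.
Mass: 38.36 × 1.17 → 44.8812 g.
Cost = 44.8812 g / 1000 × $23.8/kg = $1.07.

$1.07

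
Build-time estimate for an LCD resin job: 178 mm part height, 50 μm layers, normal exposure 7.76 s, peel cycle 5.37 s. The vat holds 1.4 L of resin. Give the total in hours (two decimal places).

Number of layers: 178 / 0.05 → 3560 (rounded up).
Cycle time = 7.76 + 5.37, so 13.13 s.
Total = 3560 × 13.13 = 46742.8 s = 12.98 hours.

12.98 hours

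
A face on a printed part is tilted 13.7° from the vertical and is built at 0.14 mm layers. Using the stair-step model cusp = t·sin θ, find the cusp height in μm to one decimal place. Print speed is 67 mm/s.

33.2 μm

Cusp = layer height × sin(13.7°) = 0.14 × 0.2368 = 0.033152 mm = 33.2 μm.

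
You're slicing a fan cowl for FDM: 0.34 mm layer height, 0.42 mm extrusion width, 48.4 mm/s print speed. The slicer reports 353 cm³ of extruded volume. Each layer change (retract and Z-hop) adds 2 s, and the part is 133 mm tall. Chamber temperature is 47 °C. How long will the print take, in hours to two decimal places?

14.41 hours

Bead cross-section = 0.34 × 0.42 = 0.1428 mm².
Total extruded path = 353000/0.1428 = 2471988.8 mm.
Extrusion time = 2471988.8 / 48.4, so 51074.1 s.
Layer count = ceil(133 / 0.34) = 392.
Non-print overhead = 392 × 2, so 784 s.
Total = 51074.1 + 784 = 51858.1 s = 14.41 hours.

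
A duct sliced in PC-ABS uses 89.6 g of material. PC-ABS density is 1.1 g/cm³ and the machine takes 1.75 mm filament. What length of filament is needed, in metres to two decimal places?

Volume = 89.6 g / 1.1 g·cm⁻³ = 81.4545 cm³ = 81454.5 mm³.
A = π r² = π × 0.875² = 2.4053 mm².
L = V/A = 81454.5/2.4053 = 33864.59 mm → 33.86 m.

33.86 m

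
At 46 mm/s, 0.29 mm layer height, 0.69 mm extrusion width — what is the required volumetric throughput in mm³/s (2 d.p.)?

9.20

A = 0.29 × 0.69, so 0.2001 mm².
Volumetric flow = 46 × 0.2001 = 9.20 mm³/s.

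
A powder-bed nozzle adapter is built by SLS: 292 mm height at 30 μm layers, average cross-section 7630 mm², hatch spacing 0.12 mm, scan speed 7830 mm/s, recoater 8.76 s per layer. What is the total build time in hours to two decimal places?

Layer count = ceil(292 / 0.03) = 9734.
Hatch length per layer = 7630 / 0.12, so 63583.3 mm.
Laser time per layer: 63583.3 / 7830 → 8.1205 s.
Per-layer time: 8.1205 + 8.76 → 16.8805 s.
9734 layers × 16.8805 s/layer = 164314.787 s, i.e. 45.64 hours.

45.64 hours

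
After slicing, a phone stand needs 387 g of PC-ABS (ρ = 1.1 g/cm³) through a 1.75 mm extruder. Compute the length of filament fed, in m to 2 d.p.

146.27 m

Volume = 387 g / 1.1 g·cm⁻³ = 351.8182 cm³ = 351818.2 mm³.
A = π r² = π × 0.875² = 2.4053 mm².
L = V/A = 351818.2/2.4053 = 146267.91 mm → 146.27 m.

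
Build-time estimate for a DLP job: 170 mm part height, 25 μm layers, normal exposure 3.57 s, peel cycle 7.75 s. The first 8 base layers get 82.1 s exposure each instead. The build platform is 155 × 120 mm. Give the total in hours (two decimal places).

21.56 hours

Number of layers: 170 / 0.025 → 6800 (rounded up).
Bottom layers: 8 × (82.1 + 7.75) → 718.8 s.
Regular layers: 6792 × (3.57 + 7.75) → 76885.44 s.
Sum: 718.8 + 76885.44 = 77604.24 s → 21.56 hours.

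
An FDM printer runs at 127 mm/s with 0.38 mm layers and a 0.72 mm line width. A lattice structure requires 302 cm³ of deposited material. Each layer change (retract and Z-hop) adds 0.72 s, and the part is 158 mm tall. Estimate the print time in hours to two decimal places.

Line area: 0.38 × 0.72 → 0.2736 mm².
Total extruded path = 302000/0.2736 = 1103801.2 mm.
Time extruding = 1103801.2 / 127, so 8691.3 s.
Layers = ⌈158/0.38⌉ = 416.
Layer-change overhead: 416 × 0.72 → 299.52 s.
Altogether 8691.3 + 299.52 = 8990.82 s, i.e. 2.50 hours.

2.50 hours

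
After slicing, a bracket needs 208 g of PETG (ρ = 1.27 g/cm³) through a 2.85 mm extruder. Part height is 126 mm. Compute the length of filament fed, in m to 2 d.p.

25.67 m

Volume = 208 g / 1.27 g·cm⁻³ = 163.7795 cm³ = 163779.5 mm³.
A = π r² = π × 1.425² = 6.3794 mm².
L = V/A = 163779.5/6.3794 = 25673.18 mm → 25.67 m.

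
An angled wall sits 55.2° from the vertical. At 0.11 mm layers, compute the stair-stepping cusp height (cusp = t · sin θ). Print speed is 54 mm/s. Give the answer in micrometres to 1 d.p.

h_c = t·sin θ = 0.11 × 0.8211 = 0.090321 mm (90.3 μm).

90.3 μm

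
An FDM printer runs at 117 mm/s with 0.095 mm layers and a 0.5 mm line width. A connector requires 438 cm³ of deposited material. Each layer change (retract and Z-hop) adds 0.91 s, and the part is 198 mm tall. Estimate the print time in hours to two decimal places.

22.42 hours

Extrusion cross-section: 0.095 × 0.5 → 0.0475 mm².
Total extruded path = 438000/0.0475 = 9221052.6 mm.
Time extruding = 9221052.6 / 117 = 78812.4 s.
Layers = ⌈198/0.095⌉ = 2085.
Z-hop total = 2085 × 0.91, so 1897.35 s.
Total = 78812.4 + 1897.35 = 80709.75 s = 22.42 hours.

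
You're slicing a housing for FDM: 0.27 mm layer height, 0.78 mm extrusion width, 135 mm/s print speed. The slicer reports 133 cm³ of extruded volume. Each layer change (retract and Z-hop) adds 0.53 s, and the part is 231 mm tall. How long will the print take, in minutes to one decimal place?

85.5 minutes

Extrusion cross-section = 0.27 × 0.78 = 0.2106 mm².
Toolpath length = 133 cm³ / 0.2106 mm² = 133000 / 0.2106 = 631529 mm.
Print-move time: 631529 / 135 → 4678 s.
Number of layers: 231 / 0.27 → 856 (rounded up).
Z-hop total = 856 × 0.53, so 453.68 s.
Altogether 4678 + 453.68 = 5131.68 s, i.e. 85.5 minutes.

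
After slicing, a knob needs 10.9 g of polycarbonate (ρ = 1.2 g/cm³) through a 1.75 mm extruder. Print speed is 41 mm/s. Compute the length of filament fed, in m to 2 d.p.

Extruded volume: 10.9/1.2 = 9.0833 cm³ (9083.3 mm³).
A = π r² = π × 0.875² = 2.4053 mm².
L = V/A = 9083.3/2.4053 = 3776.37 mm → 3.78 m.

3.78 m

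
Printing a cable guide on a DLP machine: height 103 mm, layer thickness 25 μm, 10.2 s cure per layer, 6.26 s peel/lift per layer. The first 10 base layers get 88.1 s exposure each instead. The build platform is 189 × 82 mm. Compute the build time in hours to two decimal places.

19.05 hours

Number of layers: 103 / 0.025 → 4120 (rounded up).
Burn-in layers = 10 × (88.1 + 6.26) = 943.6 s.
Remaining layers = 4110 × (10.2 + 6.26), so 67650.6 s.
Sum: 943.6 + 67650.6 = 68594.2 s → 19.05 hours.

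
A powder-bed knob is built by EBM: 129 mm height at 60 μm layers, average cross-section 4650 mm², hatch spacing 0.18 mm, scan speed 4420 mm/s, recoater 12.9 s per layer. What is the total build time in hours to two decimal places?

Layers = ⌈129/0.06⌉ = 2150.
Scan path per layer: 4650 / 0.18 → 25833.3 mm.
Per-layer scan time: 25833.3 / 4420 → 5.8446 s.
Time per layer = 5.8446 + 12.9 = 18.7446 s.
2150 layers × 18.7446 s/layer = 40300.89 s, i.e. 11.19 hours.

11.19 hours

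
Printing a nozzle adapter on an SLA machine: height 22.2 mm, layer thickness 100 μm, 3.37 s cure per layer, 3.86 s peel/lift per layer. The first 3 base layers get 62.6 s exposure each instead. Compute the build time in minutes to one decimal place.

Layer count = ceil(22.2 / 0.1) = 222.
Burn-in layers: 3 × (62.6 + 3.86) → 199.38 s.
Normal layers = 219 × (3.37 + 3.86), so 1583.37 s.
Sum: 199.38 + 1583.37 = 1782.75 s → 29.7 minutes.

29.7 minutes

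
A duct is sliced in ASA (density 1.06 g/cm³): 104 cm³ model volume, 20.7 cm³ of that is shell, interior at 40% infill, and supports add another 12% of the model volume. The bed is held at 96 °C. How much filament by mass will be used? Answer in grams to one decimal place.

70.5 g

Infill region = 104 − 20.7, so 83.3 cm³.
Deposited infill = 0.40 × 83.3, so 33.32 cm³.
Support = 0.12 × 104 = 12.48 cm³.
Deposited volume = 20.7 + 33.32 + 12.48 = 66.5 cm³.
Mass = 66.5 × 1.06, so 70.49 g.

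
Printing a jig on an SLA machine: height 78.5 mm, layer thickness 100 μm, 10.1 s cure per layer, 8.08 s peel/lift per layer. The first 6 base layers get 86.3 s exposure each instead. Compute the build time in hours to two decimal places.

Layer count = ceil(78.5 / 0.1) = 785.
Burn-in layers: 6 × (86.3 + 8.08) → 566.28 s.
Normal layers: 779 × (10.1 + 8.08) → 14162.22 s.
Sum: 566.28 + 14162.22 = 14728.5 s → 4.09 hours.

4.09 hours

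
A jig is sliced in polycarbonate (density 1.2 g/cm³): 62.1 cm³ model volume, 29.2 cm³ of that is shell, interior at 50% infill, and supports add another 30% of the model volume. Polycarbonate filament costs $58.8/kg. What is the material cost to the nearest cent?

$4.54

Volume inside the shell: 62.1 − 29.2 → 32.9 cm³.
Infill volume = 0.50 × 32.9, so 16.45 cm³.
Support: 0.30 × 62.1 → 18.63 cm³.
Total extruded = 29.2 + 16.45 + 18.63, so 64.28 cm³.
Mass: 64.28 × 1.2 → 77.136 g.
Cost = 77.136 g / 1000 × $58.8/kg = $4.54.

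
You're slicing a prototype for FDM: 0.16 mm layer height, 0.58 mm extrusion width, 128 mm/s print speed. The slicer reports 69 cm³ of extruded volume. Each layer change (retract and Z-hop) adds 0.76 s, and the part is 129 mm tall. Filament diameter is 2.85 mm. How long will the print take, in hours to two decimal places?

1.78 hours

Line area: 0.16 × 0.58 → 0.0928 mm².
Toolpath length = 69 cm³ / 0.0928 mm² = 69000 / 0.0928 = 743534.5 mm.
Extrusion time = 743534.5 / 128, so 5808.9 s.
Layers = ⌈129/0.16⌉ = 807.
Z-hop total: 807 × 0.76 → 613.32 s.
Total = 5808.9 + 613.32 = 6422.22 s = 1.78 hours.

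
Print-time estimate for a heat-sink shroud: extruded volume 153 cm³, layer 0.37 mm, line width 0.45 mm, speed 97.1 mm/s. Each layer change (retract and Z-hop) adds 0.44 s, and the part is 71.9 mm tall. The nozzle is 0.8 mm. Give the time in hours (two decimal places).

2.65 hours

Extrusion cross-section = 0.37 × 0.45 = 0.1665 mm².
Total extruded path = 153000/0.1665 = 918918.9 mm.
Time extruding = 918918.9 / 97.1 = 9463.6 s.
Number of layers: 71.9 / 0.37 → 195 (rounded up).
Layer-change overhead = 195 × 0.44, so 85.8 s.
Altogether 9463.6 + 85.8 = 9549.4 s, i.e. 2.65 hours.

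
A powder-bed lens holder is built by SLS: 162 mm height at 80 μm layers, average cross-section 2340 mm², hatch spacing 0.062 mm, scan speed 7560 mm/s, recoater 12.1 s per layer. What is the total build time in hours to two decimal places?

Layer count = ceil(162 / 0.08) = 2025.
Scan path per layer: 2340 / 0.062 → 37741.9 mm.
Scan time per layer = 37741.9 / 7560 = 4.9923 s.
Time per layer: 4.9923 + 12.1 → 17.0923 s.
2025 layers × 17.0923 s/layer = 34611.9075 s, i.e. 9.61 hours.

9.61 hours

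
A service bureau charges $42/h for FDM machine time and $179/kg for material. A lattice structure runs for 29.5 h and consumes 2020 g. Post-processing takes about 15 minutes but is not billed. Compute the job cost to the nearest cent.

$1600.58

Machine cost = 42 × 29.5, so $1239.00.
Feedstock cost = 179 × 2020/1000, so $361.58.
Total = 1239.00 + 361.58 = $1600.58.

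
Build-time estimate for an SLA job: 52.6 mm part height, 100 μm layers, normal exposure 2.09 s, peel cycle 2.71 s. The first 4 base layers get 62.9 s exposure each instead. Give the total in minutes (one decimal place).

46.1 minutes

Layers = ⌈52.6/0.1⌉ = 526.
Base layers: 4 × (62.9 + 2.71) → 262.44 s.
Remaining layers: 522 × (2.09 + 2.71) → 2505.6 s.
Total = 262.44 + 2505.6 = 2768.04 s = 46.1 minutes.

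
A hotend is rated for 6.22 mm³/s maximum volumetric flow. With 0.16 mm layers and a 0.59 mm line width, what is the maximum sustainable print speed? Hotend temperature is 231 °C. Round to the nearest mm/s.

A = 0.16 × 0.59 = 0.0944 mm².
Max speed = 6.22 / 0.0944 = 65.89 ≈ 66 mm/s.

66 mm/s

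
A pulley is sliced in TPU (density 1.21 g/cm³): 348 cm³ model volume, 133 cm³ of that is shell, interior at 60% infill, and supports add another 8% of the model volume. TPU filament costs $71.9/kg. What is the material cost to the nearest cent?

Infill region = 348 − 133, so 215 cm³.
Deposited infill: 0.60 × 215 → 129 cm³.
Support = 0.08 × 348, so 27.84 cm³.
Total extruded: 133 + 129 + 27.84 → 289.84 cm³.
Mass: 289.84 × 1.21 → 350.7064 g.
At $71.9/kg: 350.7064/1000 × 71.9 = $25.22.

$25.22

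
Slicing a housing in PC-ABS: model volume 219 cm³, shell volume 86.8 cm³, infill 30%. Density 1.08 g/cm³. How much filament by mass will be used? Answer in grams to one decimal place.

136.6 g

Volume inside the shell = 219 − 86.8, so 132.2 cm³.
Infill volume: 0.30 × 132.2 → 39.66 cm³.
Total extruded = 86.8 + 39.66, so 126.46 cm³.
Mass = 126.46 × 1.08, so 136.5768 g.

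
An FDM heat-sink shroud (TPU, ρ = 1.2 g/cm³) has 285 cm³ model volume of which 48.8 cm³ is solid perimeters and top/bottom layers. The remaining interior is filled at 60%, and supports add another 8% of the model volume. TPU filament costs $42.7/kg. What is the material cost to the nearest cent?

$10.93

Volume inside the shell = 285 − 48.8, so 236.2 cm³.
Infill deposited: 0.60 × 236.2 → 141.72 cm³.
Support = 0.08 × 285 = 22.8 cm³.
Total printed volume: 48.8 + 141.72 + 22.8 → 213.32 cm³.
Mass: 213.32 × 1.2 → 255.984 g.
Cost = 255.984 g / 1000 × $42.7/kg = $10.93.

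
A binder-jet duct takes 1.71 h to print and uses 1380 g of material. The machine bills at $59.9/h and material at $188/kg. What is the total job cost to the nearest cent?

$361.87

Time charge: 59.9 × 1.71 → $102.429.
Material charge = 188 × 1380/1000 = $259.44.
Job cost: 102.429 + 259.44 = 361.869 ≈ $361.87.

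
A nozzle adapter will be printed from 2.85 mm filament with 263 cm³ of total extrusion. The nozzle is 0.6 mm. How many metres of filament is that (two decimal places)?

41.23 m

A = π r² = π × 1.425² = 6.3794 mm².
L = 263000 mm³ / 6.3794 mm² = 41226.45 mm, i.e. 41.23 m.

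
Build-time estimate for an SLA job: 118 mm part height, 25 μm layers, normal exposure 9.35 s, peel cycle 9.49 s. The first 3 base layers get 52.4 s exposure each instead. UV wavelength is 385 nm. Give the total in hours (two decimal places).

24.74 hours

Layer count = ceil(118 / 0.025) = 4720.
Base layers = 3 × (52.4 + 9.49), so 185.67 s.
Remaining layers: 4717 × (9.35 + 9.49) → 88868.28 s.
Total = 185.67 + 88868.28 = 89053.95 s = 24.74 hours.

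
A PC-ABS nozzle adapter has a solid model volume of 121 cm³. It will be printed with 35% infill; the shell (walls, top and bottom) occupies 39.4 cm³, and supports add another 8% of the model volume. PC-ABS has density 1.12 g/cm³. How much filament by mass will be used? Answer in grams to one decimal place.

Volume inside the shell = 121 − 39.4, so 81.6 cm³.
Deposited infill: 0.35 × 81.6 → 28.56 cm³.
Support: 0.08 × 121 → 9.68 cm³.
Total printed volume: 39.4 + 28.56 + 9.68 → 77.64 cm³.
Mass = 77.64 × 1.12 = 86.9568 g.

87.0 g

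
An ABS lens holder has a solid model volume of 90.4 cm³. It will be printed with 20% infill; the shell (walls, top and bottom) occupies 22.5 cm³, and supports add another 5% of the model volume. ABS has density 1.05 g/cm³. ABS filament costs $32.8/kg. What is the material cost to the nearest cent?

Interior volume: 90.4 − 22.5 → 67.9 cm³.
Infill volume = 0.20 × 67.9 = 13.58 cm³.
Support = 0.05 × 90.4, so 4.52 cm³.
Deposited volume = 22.5 + 13.58 + 4.52, so 40.6 cm³.
Mass = 40.6 × 1.05, so 42.63 g.
Cost = 42.63 g / 1000 × $32.8/kg = $1.40.

$1.40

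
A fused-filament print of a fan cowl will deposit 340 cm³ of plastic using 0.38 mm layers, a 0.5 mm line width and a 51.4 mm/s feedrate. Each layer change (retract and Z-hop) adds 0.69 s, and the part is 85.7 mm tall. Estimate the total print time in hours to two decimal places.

9.71 hours

Line area: 0.38 × 0.5 → 0.19 mm².
Toolpath length = 340 cm³ / 0.19 mm² = 340000 / 0.19 = 1789473.7 mm.
Time extruding = 1789473.7 / 51.4 = 34814.7 s.
Layer count = ceil(85.7 / 0.38) = 226.
Layer-change overhead = 226 × 0.69, so 155.94 s.
Altogether 34814.7 + 155.94 = 34970.64 s, i.e. 9.71 hours.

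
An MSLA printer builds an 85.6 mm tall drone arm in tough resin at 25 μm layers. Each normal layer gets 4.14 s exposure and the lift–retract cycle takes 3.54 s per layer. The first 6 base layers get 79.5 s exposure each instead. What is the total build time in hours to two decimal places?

Number of layers: 85.6 / 0.025 → 3424 (rounded up).
Base layers = 6 × (79.5 + 3.54), so 498.24 s.
Regular layers = 3418 × (4.14 + 3.54) = 26250.24 s.
Sum: 498.24 + 26250.24 = 26748.48 s → 7.43 hours.

7.43 hours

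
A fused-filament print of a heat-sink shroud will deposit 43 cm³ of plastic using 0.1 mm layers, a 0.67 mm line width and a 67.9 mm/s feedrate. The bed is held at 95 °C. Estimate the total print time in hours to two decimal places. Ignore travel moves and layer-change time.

2.63 hours

Extrusion cross-section = 0.1 × 0.67 = 0.067 mm².
Total extruded path = 43000/0.067 = 641791 mm.
Print-move time: 641791 / 67.9 → 9452 s.
That's 9452 s → 2.63 hours.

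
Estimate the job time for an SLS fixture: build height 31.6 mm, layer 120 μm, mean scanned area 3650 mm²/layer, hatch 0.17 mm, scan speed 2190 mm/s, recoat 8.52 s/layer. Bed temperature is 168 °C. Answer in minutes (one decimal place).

Layer count = ceil(31.6 / 0.12) = 264.
Hatch length per layer: 3650 / 0.17 → 21470.6 mm.
Per-layer scan time = 21470.6 / 2190 = 9.8039 s.
Per-layer time = 9.8039 + 8.52 = 18.3239 s.
Total: 264 × 18.3239 s = 4837.5096 s → 80.6 minutes.

80.6 minutes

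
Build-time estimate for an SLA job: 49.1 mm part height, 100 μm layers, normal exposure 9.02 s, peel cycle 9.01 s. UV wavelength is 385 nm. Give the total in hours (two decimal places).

2.46 hours

Layers = ⌈49.1/0.1⌉ = 491.
Cycle time = 9.02 + 9.01 = 18.03 s.
Total = 491 × 18.03 = 8852.73 s = 2.46 hours.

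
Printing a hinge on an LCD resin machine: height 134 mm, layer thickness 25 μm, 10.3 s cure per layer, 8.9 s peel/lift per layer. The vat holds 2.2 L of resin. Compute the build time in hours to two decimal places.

28.59 hours

Layer count = ceil(134 / 0.025) = 5360.
Each layer takes = 10.3 + 8.9 = 19.2 s.
Build time: 5360 × 19.2 s = 102912 s, i.e. 28.59 hours.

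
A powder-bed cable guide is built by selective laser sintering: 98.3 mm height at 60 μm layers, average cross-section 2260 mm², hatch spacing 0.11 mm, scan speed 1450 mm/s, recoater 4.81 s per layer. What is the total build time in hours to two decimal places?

8.64 hours

Layer count = ceil(98.3 / 0.06) = 1639.
Hatch length per layer = 2260 / 0.11, so 20545.5 mm.
Scan time per layer = 20545.5 / 1450 = 14.1693 s.
Time per layer = 14.1693 + 4.81, so 18.9793 s.
1639 layers × 18.9793 s/layer = 31107.0727 s, i.e. 8.64 hours.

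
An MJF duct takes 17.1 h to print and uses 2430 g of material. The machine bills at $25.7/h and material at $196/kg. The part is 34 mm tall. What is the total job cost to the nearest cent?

Machine-time cost = 25.7 × 17.1 = $439.47.
Material charge = 196 × 2430/1000 = $476.28.
Job cost: 439.47 + 476.28 = $915.75.

$915.75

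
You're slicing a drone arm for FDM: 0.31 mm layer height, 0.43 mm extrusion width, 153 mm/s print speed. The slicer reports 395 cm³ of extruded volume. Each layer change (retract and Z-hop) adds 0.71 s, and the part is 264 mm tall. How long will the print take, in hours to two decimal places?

Extrusion cross-section = 0.31 × 0.43, so 0.1333 mm².
Toolpath length = 395 cm³ / 0.1333 mm² = 395000 / 0.1333 = 2963240.8 mm.
Extrusion time = 2963240.8 / 153, so 19367.6 s.
Layers = ⌈264/0.31⌉ = 852.
Non-print overhead = 852 × 0.71 = 604.92 s.
Altogether 19367.6 + 604.92 = 19972.52 s, i.e. 5.55 hours.

5.55 hours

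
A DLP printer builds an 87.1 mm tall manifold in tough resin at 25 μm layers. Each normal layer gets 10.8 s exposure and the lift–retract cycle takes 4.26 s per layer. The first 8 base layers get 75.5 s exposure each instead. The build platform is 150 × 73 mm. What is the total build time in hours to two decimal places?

Number of layers: 87.1 / 0.025 → 3484 (rounded up).
Bottom layers = 8 × (75.5 + 4.26) = 638.08 s.
Normal layers: 3476 × (10.8 + 4.26) → 52348.56 s.
Sum: 638.08 + 52348.56 = 52986.64 s → 14.72 hours.

14.72 hours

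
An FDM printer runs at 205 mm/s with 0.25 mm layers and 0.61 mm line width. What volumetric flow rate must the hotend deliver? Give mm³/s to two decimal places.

Bead cross-section: 0.25 × 0.61 → 0.1525 mm².
Volumetric flow = 205 × 0.1525 = 31.26 mm³/s.

31.26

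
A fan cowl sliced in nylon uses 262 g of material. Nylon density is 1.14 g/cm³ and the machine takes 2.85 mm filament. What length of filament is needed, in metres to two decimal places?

36.03 m

Volume = 262 g / 1.14 g·cm⁻³ = 229.8246 cm³ = 229824.6 mm³.
Cross-section of 2.85 mm filament: π·(2.85/2)² = 6.3794 mm².
Length = 229824.6 / 6.3794 = 36026.05 mm = 36.03 m.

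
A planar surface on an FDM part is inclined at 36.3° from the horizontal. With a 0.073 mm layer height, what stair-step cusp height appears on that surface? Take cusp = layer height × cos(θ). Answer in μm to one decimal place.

h_c = t·cos θ = 0.073 × 0.8059 = 0.058831 mm (58.8 μm).

58.8 μm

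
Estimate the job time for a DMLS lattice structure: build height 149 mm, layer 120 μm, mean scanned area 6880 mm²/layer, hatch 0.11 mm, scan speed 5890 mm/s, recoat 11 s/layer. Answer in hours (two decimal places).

7.46 hours

Layer count = ceil(149 / 0.12) = 1242.
Hatch length per layer = 6880 / 0.11 = 62545.5 mm.
Per-layer scan time = 62545.5 / 5890 = 10.6189 s.
Layer cycle = 10.6189 + 11, so 21.6189 s.
1242 layers × 21.6189 s/layer = 26850.6738 s, i.e. 7.46 hours.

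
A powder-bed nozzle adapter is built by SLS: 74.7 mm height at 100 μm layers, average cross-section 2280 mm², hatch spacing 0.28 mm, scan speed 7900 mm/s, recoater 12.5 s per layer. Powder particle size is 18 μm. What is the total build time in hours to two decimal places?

Number of layers: 74.7 / 0.1 → 747 (rounded up).
Per-layer scan distance = 2280 / 0.28, so 8142.9 mm.
Per-layer scan time = 8142.9 / 7900 = 1.0307 s.
Layer cycle = 1.0307 + 12.5 = 13.5307 s.
Total: 747 × 13.5307 s = 10107.4329 s → 2.81 hours.

2.81 hours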